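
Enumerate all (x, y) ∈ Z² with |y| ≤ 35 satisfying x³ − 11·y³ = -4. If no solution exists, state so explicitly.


The equation is x³ - 11y³ = -4. For fixed y, x³ = 11·y³ − 4, so a solution requires the RHS to be a perfect cube.
Strategy: iterate y from -35 to 35, compute RHS = 11·y³ − 4, and check whether it is a (positive or negative) perfect cube.
Check small values of y:
  y = 0: RHS = -4 is not a perfect cube.
  y = 1: RHS = 7 is not a perfect cube.
  y = -1: RHS = -15 is not a perfect cube.
  y = 2: RHS = 84 is not a perfect cube.
  y = -2: RHS = -92 is not a perfect cube.
  y = 3: RHS = 293 is not a perfect cube.
  y = -3: RHS = -301 is not a perfect cube.
Continuing the search up to |y| = 35 finds no solutions either.
No (x, y) in the scanned range satisfies the equation.

No integer solutions with |y| ≤ 35.


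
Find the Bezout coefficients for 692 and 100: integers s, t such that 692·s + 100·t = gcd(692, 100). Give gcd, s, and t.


Euclidean algorithm on (692, 100) — divide until remainder is 0:
  692 = 6 · 100 + 92
  100 = 1 · 92 + 8
  92 = 11 · 8 + 4
  8 = 2 · 4 + 0
gcd(692, 100) = 4.
Track Bezout coefficients alongside the remainders: start with r₀ = 692 = a·1 + b·0 (s = 1, t = 0) and r₁ = 100 = a·0 + b·1 (s = 0, t = 1); each new remainder r_{k+1} = r_{k-1} − q_k·r_k inherits s_{k+1} = s_{k-1} − q_k·s_k, t_{k+1} = t_{k-1} − q_k·t_k, so r_k = a·s_k + b·t_k at every step:
  q = 6: r = 92, s = 1 − 6·0 = 1, t = 0 − 6·1 = -6  (check: 692·1 + 100·(-6) = 92)
  q = 1: r = 8, s = 0 − 1·1 = -1, t = 1 − 1·(-6) = 7  (check: 692·(-1) + 100·7 = 8)
  q = 11: r = 4, s = 1 − 11·(-1) = 12, t = -6 − 11·7 = -83  (check: 692·12 + 100·(-83) = 4)
The row with r = 4 (the gcd) gives the Bezout coefficients s = 12, t = -83.
Result: 692 · (12) + 100 · (-83) = 4.

gcd(692, 100) = 4; s = 12, t = -83 (check: 692·12 + 100·(-83) = 4).


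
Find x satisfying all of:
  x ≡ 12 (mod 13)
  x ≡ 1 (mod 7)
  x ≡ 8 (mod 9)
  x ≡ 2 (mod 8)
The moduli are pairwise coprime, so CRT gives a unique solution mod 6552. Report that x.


Product of moduli M = 13 · 7 · 9 · 8 = 6552.
Merge one congruence at a time:
  Start: x ≡ 12 (mod 13).
  Combine with x ≡ 1 (mod 7); new modulus lcm = 91.
    Write x = 12 + 13·t and substitute into x ≡ 1 (mod 7): 13·t ≡ 1 − 12 = -11 (mod 7).
    Reduce coefficients mod 7: 6·t ≡ 3 (mod 7).
    The inverse of 6 mod 7 is 6 (since 6·6 = 36 = 5·7 + 1), so t ≡ 6·3 = 18 ≡ 4 (mod 7).
    Then x = 12 + 13·4 = 64, valid modulo lcm(13, 7) = 91: x ≡ 64 (mod 91).
  Combine with x ≡ 8 (mod 9); new modulus lcm = 819.
    Write x = 64 + 91·t and substitute into x ≡ 8 (mod 9): 91·t ≡ 8 − 64 = -56 (mod 9).
    Reduce coefficients mod 9: 1·t ≡ 7 (mod 9).
    So t ≡ 7 (mod 9).
    Then x = 64 + 91·7 = 701, valid modulo lcm(91, 9) = 819: x ≡ 701 (mod 819).
  Combine with x ≡ 2 (mod 8); new modulus lcm = 6552.
    Write x = 701 + 819·t and substitute into x ≡ 2 (mod 8): 819·t ≡ 2 − 701 = -699 (mod 8).
    Reduce coefficients mod 8: 3·t ≡ 5 (mod 8).
    The inverse of 3 mod 8 is 3 (since 3·3 = 9 = 1·8 + 1), so t ≡ 3·5 = 15 ≡ 7 (mod 8).
    Then x = 701 + 819·7 = 6434, valid modulo lcm(819, 8) = 6552: x ≡ 6434 (mod 6552).
Verify against each original: 6434 mod 13 = 12, 6434 mod 7 = 1, 6434 mod 9 = 8, 6434 mod 8 = 2.

x ≡ 6434 (mod 6552).


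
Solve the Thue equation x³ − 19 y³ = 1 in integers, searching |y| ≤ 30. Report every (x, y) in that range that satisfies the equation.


The equation is x³ - 19y³ = 1. For fixed y, x³ = 19·y³ + 1, so a solution requires the RHS to be a perfect cube.
Strategy: iterate y from -30 to 30, compute RHS = 19·y³ + 1, and check whether it is a (positive or negative) perfect cube.
Check small values of y:
  y = 0: RHS = 1 = (1)³ ⇒ x = 1 works.
  y = 1: RHS = 20 is not a perfect cube.
  y = -1: RHS = -18 is not a perfect cube.
  y = 2: RHS = 153 is not a perfect cube.
  y = -2: RHS = -151 is not a perfect cube.
  y = 3: RHS = 514 is not a perfect cube.
  y = -3: RHS = -512 = (-8)³ ⇒ x = -8 works.
Continuing the search up to |y| = 30 finds no further solutions beyond those listed.
Collected solutions: (1, 0), (-8, -3).

Solutions (with |y| ≤ 30): (1, 0), (-8, -3).


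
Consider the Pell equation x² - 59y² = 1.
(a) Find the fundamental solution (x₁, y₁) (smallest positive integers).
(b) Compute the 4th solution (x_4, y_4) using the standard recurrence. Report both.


Step 1: Find the fundamental solution (x₁, y₁) of x² - 59y² = 1.
  Expand √59 as a continued fraction. a₀ = ⌊√59⌋ = 7; iterate m_{k+1} = d_k·a_k − m_k, d_{k+1} = (59 − m_{k+1}²)/d_k, a_{k+1} = ⌊(a₀ + m_{k+1})/d_{k+1}⌋ (starting m₀ = 0, d₀ = 1), with convergents p_k = a_k·p_{k-1} + p_{k-2}, q_k = a_k·q_{k-1} + q_{k-2} (p₋₁ = 1, q₋₁ = 0):
  k = 0: a₀ = 7; p₀/q₀ = 7/1; p₀² − 59·q₀² = 49 − 59 = -10.
  k = 1: m = 7, d = 10, a = ⌊(7 + 7)/10⌋ = 1; p/q = (1·7 + 1)/(1·1 + 0) = 8/1; p² − 59·q² = 64 − 59 = 5.
  k = 2: m = 3, d = 5, a = ⌊(7 + 3)/5⌋ = 2; p/q = (2·8 + 7)/(2·1 + 1) = 23/3; p² − 59·q² = 529 − 531 = -2.
  k = 3: m = 7, d = 2, a = ⌊(7 + 7)/2⌋ = 7; p/q = (7·23 + 8)/(7·3 + 1) = 169/22; p² − 59·q² = 28561 − 28556 = 5.
  k = 4: m = 7, d = 5, a = ⌊(7 + 7)/5⌋ = 2; p/q = (2·169 + 23)/(2·22 + 3) = 361/47; p² − 59·q² = 130321 − 130331 = -10.
  k = 5: m = 3, d = 10, a = ⌊(7 + 3)/10⌋ = 1; p/q = (1·361 + 169)/(1·47 + 22) = 530/69; p² − 59·q² = 280900 − 280899 = 1.
  The first convergent with p² − 59·q² = 1 gives the fundamental solution (x₁, y₁) = (530, 69).
Step 2: Apply the recurrence (x_{n+1}, y_{n+1}) = (x₁x_n + 59y₁y_n, x₁y_n + y₁x_n) repeatedly.
  From (x_1, y_1) = (530, 69): x_2 = 530·530 + 59·69·69 = 561799; y_2 = 530·69 + 69·530 = 73140.
  From (x_2, y_2) = (561799, 73140): x_3 = 530·561799 + 59·69·73140 = 595506410; y_3 = 530·73140 + 69·561799 = 77528331.
  From (x_3, y_3) = (595506410, 77528331): x_4 = 530·595506410 + 59·69·77528331 = 631236232801; y_4 = 530·77528331 + 69·595506410 = 82179957720.
Step 3: Verify x_4² - 59·y_4² = 398459181600798268305601 - 398459181600798268305600 = 1 (should be 1). ✓

(x_1, y_1) = (530, 69); (x_4, y_4) = (631236232801, 82179957720).


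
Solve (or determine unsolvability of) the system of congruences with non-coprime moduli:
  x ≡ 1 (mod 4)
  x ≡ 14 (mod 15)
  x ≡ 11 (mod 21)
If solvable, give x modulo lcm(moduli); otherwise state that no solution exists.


Moduli 4, 15, 21 are not pairwise coprime, so CRT works modulo lcm(m_i) when all pairwise compatibility conditions hold.
Pairwise compatibility: gcd(m_i, m_j) must divide a_i - a_j for every pair.
Merge one congruence at a time:
  Start: x ≡ 1 (mod 4).
  Combine with x ≡ 14 (mod 15): gcd(4, 15) = 1; 14 - 1 = 13, which IS divisible by 1, so compatible.
    Write x = 1 + 4·t and substitute into x ≡ 14 (mod 15): 4·t ≡ 14 − 1 = 13 (mod 15).
    The inverse of 4 mod 15 is 4 (since 4·4 = 16 = 1·15 + 1), so t ≡ 4·13 = 52 ≡ 7 (mod 15).
    Then x = 1 + 4·7 = 29, valid modulo lcm(4, 15) = 60: x ≡ 29 (mod 60).
  Combine with x ≡ 11 (mod 21): gcd(60, 21) = 3; 11 - 29 = -18, which IS divisible by 3, so compatible.
    Write x = 29 + 60·t and substitute into x ≡ 11 (mod 21): 60·t ≡ 11 − 29 = -18 (mod 21).
    Divide the congruence (and modulus) by g = 3: 20·t ≡ -6 (mod 7).
    Reduce coefficients mod 7: 6·t ≡ 1 (mod 7).
    The inverse of 6 mod 7 is 6 (since 6·6 = 36 = 5·7 + 1), so t ≡ 6·1 = 6 ≡ 6 (mod 7).
    Then x = 29 + 60·6 = 389, valid modulo lcm(60, 21) = 420: x ≡ 389 (mod 420).
Verify: 389 mod 4 = 1, 389 mod 15 = 14, 389 mod 21 = 11.

x ≡ 389 (mod 420).


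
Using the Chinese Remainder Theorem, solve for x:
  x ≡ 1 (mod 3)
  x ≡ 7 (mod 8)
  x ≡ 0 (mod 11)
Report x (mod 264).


Moduli 3, 8, 11 are pairwise coprime; by CRT there is a unique solution modulo M = 3 · 8 · 11 = 264.
Solve pairwise, accumulating the modulus:
  Start with x ≡ 1 (mod 3).
  Combine with x ≡ 7 (mod 8): since gcd(3, 8) = 1, we get a unique residue mod 24.
    Write x = 1 + 3·t and substitute into x ≡ 7 (mod 8): 3·t ≡ 7 − 1 = 6 (mod 8).
    The inverse of 3 mod 8 is 3 (since 3·3 = 9 = 1·8 + 1), so t ≡ 3·6 = 18 ≡ 2 (mod 8).
    Then x = 1 + 3·2 = 7, valid modulo lcm(3, 8) = 24: x ≡ 7 (mod 24).
  Combine with x ≡ 0 (mod 11): since gcd(24, 11) = 1, we get a unique residue mod 264.
    Write x = 7 + 24·t and substitute into x ≡ 0 (mod 11): 24·t ≡ 0 − 7 = -7 (mod 11).
    Reduce coefficients mod 11: 2·t ≡ 4 (mod 11).
    The inverse of 2 mod 11 is 6 (since 2·6 = 12 = 1·11 + 1), so t ≡ 6·4 = 24 ≡ 2 (mod 11).
    Then x = 7 + 24·2 = 55, valid modulo lcm(24, 11) = 264: x ≡ 55 (mod 264).
Verify: 55 mod 3 = 1 ✓, 55 mod 8 = 7 ✓, 55 mod 11 = 0 ✓.

x ≡ 55 (mod 264).


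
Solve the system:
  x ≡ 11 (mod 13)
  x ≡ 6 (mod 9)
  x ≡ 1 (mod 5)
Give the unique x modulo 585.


Moduli 13, 9, 5 are pairwise coprime; by CRT there is a unique solution modulo M = 13 · 9 · 5 = 585.
Solve pairwise, accumulating the modulus:
  Start with x ≡ 11 (mod 13).
  Combine with x ≡ 6 (mod 9): since gcd(13, 9) = 1, we get a unique residue mod 117.
    Write x = 11 + 13·t and substitute into x ≡ 6 (mod 9): 13·t ≡ 6 − 11 = -5 (mod 9).
    Reduce coefficients mod 9: 4·t ≡ 4 (mod 9).
    The inverse of 4 mod 9 is 7 (since 4·7 = 28 = 3·9 + 1), so t ≡ 7·4 = 28 ≡ 1 (mod 9).
    Then x = 11 + 13·1 = 24, valid modulo lcm(13, 9) = 117: x ≡ 24 (mod 117).
  Combine with x ≡ 1 (mod 5): since gcd(117, 5) = 1, we get a unique residue mod 585.
    Write x = 24 + 117·t and substitute into x ≡ 1 (mod 5): 117·t ≡ 1 − 24 = -23 (mod 5).
    Reduce coefficients mod 5: 2·t ≡ 2 (mod 5).
    The inverse of 2 mod 5 is 3 (since 2·3 = 6 = 1·5 + 1), so t ≡ 3·2 = 6 ≡ 1 (mod 5).
    Then x = 24 + 117·1 = 141, valid modulo lcm(117, 5) = 585: x ≡ 141 (mod 585).
Verify: 141 mod 13 = 11 ✓, 141 mod 9 = 6 ✓, 141 mod 5 = 1 ✓.

x ≡ 141 (mod 585).


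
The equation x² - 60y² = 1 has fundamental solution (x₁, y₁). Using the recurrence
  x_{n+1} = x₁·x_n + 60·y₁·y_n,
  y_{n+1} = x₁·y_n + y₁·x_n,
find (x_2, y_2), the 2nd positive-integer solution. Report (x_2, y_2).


Step 1: Find the fundamental solution (x₁, y₁) of x² - 60y² = 1.
  Expand √60 as a continued fraction. a₀ = ⌊√60⌋ = 7; iterate m_{k+1} = d_k·a_k − m_k, d_{k+1} = (60 − m_{k+1}²)/d_k, a_{k+1} = ⌊(a₀ + m_{k+1})/d_{k+1}⌋ (starting m₀ = 0, d₀ = 1), with convergents p_k = a_k·p_{k-1} + p_{k-2}, q_k = a_k·q_{k-1} + q_{k-2} (p₋₁ = 1, q₋₁ = 0):
  k = 0: a₀ = 7; p₀/q₀ = 7/1; p₀² − 60·q₀² = 49 − 60 = -11.
  k = 1: m = 7, d = 11, a = ⌊(7 + 7)/11⌋ = 1; p/q = (1·7 + 1)/(1·1 + 0) = 8/1; p² − 60·q² = 64 − 60 = 4.
  k = 2: m = 4, d = 4, a = ⌊(7 + 4)/4⌋ = 2; p/q = (2·8 + 7)/(2·1 + 1) = 23/3; p² − 60·q² = 529 − 540 = -11.
  k = 3: m = 4, d = 11, a = ⌊(7 + 4)/11⌋ = 1; p/q = (1·23 + 8)/(1·3 + 1) = 31/4; p² − 60·q² = 961 − 960 = 1.
  The first convergent with p² − 60·q² = 1 gives the fundamental solution (x₁, y₁) = (31, 4).
Step 2: Apply the recurrence (x_{n+1}, y_{n+1}) = (x₁x_n + 60y₁y_n, x₁y_n + y₁x_n) repeatedly.
  From (x_1, y_1) = (31, 4): x_2 = 31·31 + 60·4·4 = 1921; y_2 = 31·4 + 4·31 = 248.
Step 3: Verify x_2² - 60·y_2² = 3690241 - 3690240 = 1 (should be 1). ✓

(x_1, y_1) = (31, 4); (x_2, y_2) = (1921, 248).


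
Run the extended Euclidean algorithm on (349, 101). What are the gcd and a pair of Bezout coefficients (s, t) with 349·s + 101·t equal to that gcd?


Euclidean algorithm on (349, 101) — divide until remainder is 0:
  349 = 3 · 101 + 46
  101 = 2 · 46 + 9
  46 = 5 · 9 + 1
  9 = 9 · 1 + 0
gcd(349, 101) = 1.
Track Bezout coefficients alongside the remainders: start with r₀ = 349 = a·1 + b·0 (s = 1, t = 0) and r₁ = 101 = a·0 + b·1 (s = 0, t = 1); each new remainder r_{k+1} = r_{k-1} − q_k·r_k inherits s_{k+1} = s_{k-1} − q_k·s_k, t_{k+1} = t_{k-1} − q_k·t_k, so r_k = a·s_k + b·t_k at every step:
  q = 3: r = 46, s = 1 − 3·0 = 1, t = 0 − 3·1 = -3  (check: 349·1 + 101·(-3) = 46)
  q = 2: r = 9, s = 0 − 2·1 = -2, t = 1 − 2·(-3) = 7  (check: 349·(-2) + 101·7 = 9)
  q = 5: r = 1, s = 1 − 5·(-2) = 11, t = -3 − 5·7 = -38  (check: 349·11 + 101·(-38) = 1)
The row with r = 1 (the gcd) gives the Bezout coefficients s = 11, t = -38.
Result: 349 · (11) + 101 · (-38) = 1.

gcd(349, 101) = 1; s = 11, t = -38 (check: 349·11 + 101·(-38) = 1).


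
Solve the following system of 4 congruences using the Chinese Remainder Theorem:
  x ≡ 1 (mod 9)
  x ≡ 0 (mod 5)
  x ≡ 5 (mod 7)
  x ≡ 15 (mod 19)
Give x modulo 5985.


Product of moduli M = 9 · 5 · 7 · 19 = 5985.
Merge one congruence at a time:
  Start: x ≡ 1 (mod 9).
  Combine with x ≡ 0 (mod 5); new modulus lcm = 45.
    Write x = 1 + 9·t and substitute into x ≡ 0 (mod 5): 9·t ≡ 0 − 1 = -1 (mod 5).
    Reduce coefficients mod 5: 4·t ≡ 4 (mod 5).
    The inverse of 4 mod 5 is 4 (since 4·4 = 16 = 3·5 + 1), so t ≡ 4·4 = 16 ≡ 1 (mod 5).
    Then x = 1 + 9·1 = 10, valid modulo lcm(9, 5) = 45: x ≡ 10 (mod 45).
  Combine with x ≡ 5 (mod 7); new modulus lcm = 315.
    Write x = 10 + 45·t and substitute into x ≡ 5 (mod 7): 45·t ≡ 5 − 10 = -5 (mod 7).
    Reduce coefficients mod 7: 3·t ≡ 2 (mod 7).
    The inverse of 3 mod 7 is 5 (since 3·5 = 15 = 2·7 + 1), so t ≡ 5·2 = 10 ≡ 3 (mod 7).
    Then x = 10 + 45·3 = 145, valid modulo lcm(45, 7) = 315: x ≡ 145 (mod 315).
  Combine with x ≡ 15 (mod 19); new modulus lcm = 5985.
    Write x = 145 + 315·t and substitute into x ≡ 15 (mod 19): 315·t ≡ 15 − 145 = -130 (mod 19).
    Reduce coefficients mod 19: 11·t ≡ 3 (mod 19).
    The inverse of 11 mod 19 is 7 (since 11·7 = 77 = 4·19 + 1), so t ≡ 7·3 = 21 ≡ 2 (mod 19).
    Then x = 145 + 315·2 = 775, valid modulo lcm(315, 19) = 5985: x ≡ 775 (mod 5985).
Verify against each original: 775 mod 9 = 1, 775 mod 5 = 0, 775 mod 7 = 5, 775 mod 19 = 15.

x ≡ 775 (mod 5985).


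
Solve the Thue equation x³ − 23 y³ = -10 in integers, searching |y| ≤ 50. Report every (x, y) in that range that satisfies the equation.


The equation is x³ - 23y³ = -10. For fixed y, x³ = 23·y³ − 10, so a solution requires the RHS to be a perfect cube.
Strategy: iterate y from -50 to 50, compute RHS = 23·y³ − 10, and check whether it is a (positive or negative) perfect cube.
Check small values of y:
  y = 0: RHS = -10 is not a perfect cube.
  y = 1: RHS = 13 is not a perfect cube.
  y = -1: RHS = -33 is not a perfect cube.
  y = 2: RHS = 174 is not a perfect cube.
  y = -2: RHS = -194 is not a perfect cube.
  y = 3: RHS = 611 is not a perfect cube.
  y = -3: RHS = -631 is not a perfect cube.
Continuing the search up to |y| = 50 finds no solutions either.
No (x, y) in the scanned range satisfies the equation.

No integer solutions with |y| ≤ 50.


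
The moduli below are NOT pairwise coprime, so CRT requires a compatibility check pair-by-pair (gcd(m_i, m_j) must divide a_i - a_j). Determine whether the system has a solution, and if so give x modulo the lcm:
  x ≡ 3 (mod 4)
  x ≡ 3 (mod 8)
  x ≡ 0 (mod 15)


Moduli 4, 8, 15 are not pairwise coprime, so CRT works modulo lcm(m_i) when all pairwise compatibility conditions hold.
Pairwise compatibility: gcd(m_i, m_j) must divide a_i - a_j for every pair.
Merge one congruence at a time:
  Start: x ≡ 3 (mod 4).
  Combine with x ≡ 3 (mod 8): gcd(4, 8) = 4; 3 - 3 = 0, which IS divisible by 4, so compatible.
    Write x = 3 + 4·t and substitute into x ≡ 3 (mod 8): 4·t ≡ 3 − 3 = 0 (mod 8).
    Divide the congruence (and modulus) by g = 4: 1·t ≡ 0 (mod 2).
    So t ≡ 0 (mod 2).
    Then x = 3 + 4·0 = 3, valid modulo lcm(4, 8) = 8: x ≡ 3 (mod 8).
  Combine with x ≡ 0 (mod 15): gcd(8, 15) = 1; 0 - 3 = -3, which IS divisible by 1, so compatible.
    Write x = 3 + 8·t and substitute into x ≡ 0 (mod 15): 8·t ≡ 0 − 3 = -3 (mod 15).
    Reduce coefficients mod 15: 8·t ≡ 12 (mod 15).
    The inverse of 8 mod 15 is 2 (since 8·2 = 16 = 1·15 + 1), so t ≡ 2·12 = 24 ≡ 9 (mod 15).
    Then x = 3 + 8·9 = 75, valid modulo lcm(8, 15) = 120: x ≡ 75 (mod 120).
Verify: 75 mod 4 = 3, 75 mod 8 = 3, 75 mod 15 = 0.

x ≡ 75 (mod 120).


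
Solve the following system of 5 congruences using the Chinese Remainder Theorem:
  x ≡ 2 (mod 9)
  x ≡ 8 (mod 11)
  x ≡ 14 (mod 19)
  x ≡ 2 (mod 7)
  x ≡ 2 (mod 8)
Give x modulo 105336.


Product of moduli M = 9 · 11 · 19 · 7 · 8 = 105336.
Merge one congruence at a time:
  Start: x ≡ 2 (mod 9).
  Combine with x ≡ 8 (mod 11); new modulus lcm = 99.
    Write x = 2 + 9·t and substitute into x ≡ 8 (mod 11): 9·t ≡ 8 − 2 = 6 (mod 11).
    The inverse of 9 mod 11 is 5 (since 9·5 = 45 = 4·11 + 1), so t ≡ 5·6 = 30 ≡ 8 (mod 11).
    Then x = 2 + 9·8 = 74, valid modulo lcm(9, 11) = 99: x ≡ 74 (mod 99).
  Combine with x ≡ 14 (mod 19); new modulus lcm = 1881.
    Write x = 74 + 99·t and substitute into x ≡ 14 (mod 19): 99·t ≡ 14 − 74 = -60 (mod 19).
    Reduce coefficients mod 19: 4·t ≡ 16 (mod 19).
    The inverse of 4 mod 19 is 5 (since 4·5 = 20 = 1·19 + 1), so t ≡ 5·16 = 80 ≡ 4 (mod 19).
    Then x = 74 + 99·4 = 470, valid modulo lcm(99, 19) = 1881: x ≡ 470 (mod 1881).
  Combine with x ≡ 2 (mod 7); new modulus lcm = 13167.
    Write x = 470 + 1881·t and substitute into x ≡ 2 (mod 7): 1881·t ≡ 2 − 470 = -468 (mod 7).
    Reduce coefficients mod 7: 5·t ≡ 1 (mod 7).
    The inverse of 5 mod 7 is 3 (since 5·3 = 15 = 2·7 + 1), so t ≡ 3·1 = 3 ≡ 3 (mod 7).
    Then x = 470 + 1881·3 = 6113, valid modulo lcm(1881, 7) = 13167: x ≡ 6113 (mod 13167).
  Combine with x ≡ 2 (mod 8); new modulus lcm = 105336.
    Write x = 6113 + 13167·t and substitute into x ≡ 2 (mod 8): 13167·t ≡ 2 − 6113 = -6111 (mod 8).
    Reduce coefficients mod 8: 7·t ≡ 1 (mod 8).
    The inverse of 7 mod 8 is 7 (since 7·7 = 49 = 6·8 + 1), so t ≡ 7·1 = 7 ≡ 7 (mod 8).
    Then x = 6113 + 13167·7 = 98282, valid modulo lcm(13167, 8) = 105336: x ≡ 98282 (mod 105336).
Verify against each original: 98282 mod 9 = 2, 98282 mod 11 = 8, 98282 mod 19 = 14, 98282 mod 7 = 2, 98282 mod 8 = 2.

x ≡ 98282 (mod 105336).


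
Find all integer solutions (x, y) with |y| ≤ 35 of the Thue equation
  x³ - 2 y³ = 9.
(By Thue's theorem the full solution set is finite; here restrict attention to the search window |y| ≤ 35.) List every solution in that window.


The equation is x³ - 2y³ = 9. For fixed y, x³ = 2·y³ + 9, so a solution requires the RHS to be a perfect cube.
Strategy: iterate y from -35 to 35, compute RHS = 2·y³ + 9, and check whether it is a (positive or negative) perfect cube.
Check small values of y:
  y = 0: RHS = 9 is not a perfect cube.
  y = 1: RHS = 11 is not a perfect cube.
  y = -1: RHS = 7 is not a perfect cube.
  y = 2: RHS = 25 is not a perfect cube.
  y = -2: RHS = -7 is not a perfect cube.
  y = 3: RHS = 63 is not a perfect cube.
  y = -3: RHS = -45 is not a perfect cube.
Continuing the search up to |y| = 35 finds no solutions either.
No (x, y) in the scanned range satisfies the equation.

No integer solutions with |y| ≤ 35.


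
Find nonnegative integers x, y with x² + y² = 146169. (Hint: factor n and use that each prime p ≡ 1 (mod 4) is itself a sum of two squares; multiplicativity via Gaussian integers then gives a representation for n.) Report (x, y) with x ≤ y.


Step 1: Factor n = 146169 = 3^2 · 109 · 149.
Step 2: Check the mod-4 condition on each prime factor: 3 ≡ 3 (mod 4), exponent 2 (must be even); 109 ≡ 1 (mod 4), exponent 1; 149 ≡ 1 (mod 4), exponent 1.
All primes ≡ 3 (mod 4) appear to even exponent (or don't appear), so by the two-squares theorem n IS expressible as a sum of two squares.
Step 3: Build a representation. Group n = k² · m with k = 3 and m = 109 · 149 = 16241 (a product of primes ≡ 1 (mod 4)); a representation of m scales to one of n via (k·x)² + (k·y)² = k²(x² + y²). Each prime p ≡ 1 (mod 4) is itself a sum of two squares; find a² by testing p − a² for a perfect square:
  109: 109 − 1² = 108, 109 − 2² = 105, 109 − 3² = 100 = 10² ⇒ 109 = 3² + 10².
  149: 149 − 1² = 148, 149 − 2² = 145, 149 − 3² = 140, 149 − 4² = 133, 149 − 5² = 124, 149 − 6² = 113, 149 − 7² = 100 = 10² ⇒ 149 = 7² + 10².
  Combine using the Brahmagupta–Fibonacci identity (a² + b²)(c² + d²) = (ac − bd)² + (ad + bc)² = (ac + bd)² + (ad − bc)²:
  109 · 149 = 16241: from (3² + 10²)(7² + 10²), take (3·7 − 10·10, 3·10 + 10·7) = (21 − 100, 30 + 70) = (-79, 100); dropping signs (only squares matter) gives (79, 100); check 79² + 100² = 6241 + 10000 = 16241 ✓.
  Scale by k = 3: (3·79, 3·100) = (237, 300).
Step 4: Order so x ≤ y and verify: 237² + 300² = 56169 + 90000 = 146169 = n. ✓

n = 146169 = 237² + 300² (one valid representation with x ≤ y).


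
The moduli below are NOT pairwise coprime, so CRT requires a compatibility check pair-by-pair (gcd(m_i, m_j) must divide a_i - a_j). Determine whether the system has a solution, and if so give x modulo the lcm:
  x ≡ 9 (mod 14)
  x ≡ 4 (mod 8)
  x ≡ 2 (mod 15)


Moduli 14, 8, 15 are not pairwise coprime, so CRT works modulo lcm(m_i) when all pairwise compatibility conditions hold.
Pairwise compatibility: gcd(m_i, m_j) must divide a_i - a_j for every pair.
Merge one congruence at a time:
  Start: x ≡ 9 (mod 14).
  Combine with x ≡ 4 (mod 8): gcd(14, 8) = 2, and 4 - 9 = -5 is NOT divisible by 2.
    ⇒ system is inconsistent (no integer solution).

No solution (the system is inconsistent).


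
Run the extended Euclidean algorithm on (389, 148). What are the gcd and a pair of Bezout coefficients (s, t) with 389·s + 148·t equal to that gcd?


Euclidean algorithm on (389, 148) — divide until remainder is 0:
  389 = 2 · 148 + 93
  148 = 1 · 93 + 55
  93 = 1 · 55 + 38
  55 = 1 · 38 + 17
  38 = 2 · 17 + 4
  17 = 4 · 4 + 1
  4 = 4 · 1 + 0
gcd(389, 148) = 1.
Track Bezout coefficients alongside the remainders: start with r₀ = 389 = a·1 + b·0 (s = 1, t = 0) and r₁ = 148 = a·0 + b·1 (s = 0, t = 1); each new remainder r_{k+1} = r_{k-1} − q_k·r_k inherits s_{k+1} = s_{k-1} − q_k·s_k, t_{k+1} = t_{k-1} − q_k·t_k, so r_k = a·s_k + b·t_k at every step:
  q = 2: r = 93, s = 1 − 2·0 = 1, t = 0 − 2·1 = -2  (check: 389·1 + 148·(-2) = 93)
  q = 1: r = 55, s = 0 − 1·1 = -1, t = 1 − 1·(-2) = 3  (check: 389·(-1) + 148·3 = 55)
  q = 1: r = 38, s = 1 − 1·(-1) = 2, t = -2 − 1·3 = -5  (check: 389·2 + 148·(-5) = 38)
  q = 1: r = 17, s = -1 − 1·2 = -3, t = 3 − 1·(-5) = 8  (check: 389·(-3) + 148·8 = 17)
  q = 2: r = 4, s = 2 − 2·(-3) = 8, t = -5 − 2·8 = -21  (check: 389·8 + 148·(-21) = 4)
  q = 4: r = 1, s = -3 − 4·8 = -35, t = 8 − 4·(-21) = 92  (check: 389·(-35) + 148·92 = 1)
The row with r = 1 (the gcd) gives the Bezout coefficients s = -35, t = 92.
Result: 389 · (-35) + 148 · (92) = 1.

gcd(389, 148) = 1; s = -35, t = 92 (check: 389·(-35) + 148·92 = 1).


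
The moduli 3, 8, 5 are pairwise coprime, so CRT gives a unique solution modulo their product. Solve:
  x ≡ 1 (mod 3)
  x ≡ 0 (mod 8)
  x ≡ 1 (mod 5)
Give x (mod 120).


Moduli 3, 8, 5 are pairwise coprime; by CRT there is a unique solution modulo M = 3 · 8 · 5 = 120.
Solve pairwise, accumulating the modulus:
  Start with x ≡ 1 (mod 3).
  Combine with x ≡ 0 (mod 8): since gcd(3, 8) = 1, we get a unique residue mod 24.
    Write x = 1 + 3·t and substitute into x ≡ 0 (mod 8): 3·t ≡ 0 − 1 = -1 (mod 8).
    Reduce coefficients mod 8: 3·t ≡ 7 (mod 8).
    The inverse of 3 mod 8 is 3 (since 3·3 = 9 = 1·8 + 1), so t ≡ 3·7 = 21 ≡ 5 (mod 8).
    Then x = 1 + 3·5 = 16, valid modulo lcm(3, 8) = 24: x ≡ 16 (mod 24).
  Combine with x ≡ 1 (mod 5): since gcd(24, 5) = 1, we get a unique residue mod 120.
    Write x = 16 + 24·t and substitute into x ≡ 1 (mod 5): 24·t ≡ 1 − 16 = -15 (mod 5).
    Reduce coefficients mod 5: 4·t ≡ 0 (mod 5).
    The inverse of 4 mod 5 is 4 (since 4·4 = 16 = 3·5 + 1), so t ≡ 4·0 = 0 ≡ 0 (mod 5).
    Then x = 16 + 24·0 = 16, valid modulo lcm(24, 5) = 120: x ≡ 16 (mod 120).
Verify: 16 mod 3 = 1 ✓, 16 mod 8 = 0 ✓, 16 mod 5 = 1 ✓.

x ≡ 16 (mod 120).


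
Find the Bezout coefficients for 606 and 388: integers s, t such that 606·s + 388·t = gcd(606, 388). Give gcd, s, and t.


Euclidean algorithm on (606, 388) — divide until remainder is 0:
  606 = 1 · 388 + 218
  388 = 1 · 218 + 170
  218 = 1 · 170 + 48
  170 = 3 · 48 + 26
  48 = 1 · 26 + 22
  26 = 1 · 22 + 4
  22 = 5 · 4 + 2
  4 = 2 · 2 + 0
gcd(606, 388) = 2.
Track Bezout coefficients alongside the remainders: start with r₀ = 606 = a·1 + b·0 (s = 1, t = 0) and r₁ = 388 = a·0 + b·1 (s = 0, t = 1); each new remainder r_{k+1} = r_{k-1} − q_k·r_k inherits s_{k+1} = s_{k-1} − q_k·s_k, t_{k+1} = t_{k-1} − q_k·t_k, so r_k = a·s_k + b·t_k at every step:
  q = 1: r = 218, s = 1 − 1·0 = 1, t = 0 − 1·1 = -1  (check: 606·1 + 388·(-1) = 218)
  q = 1: r = 170, s = 0 − 1·1 = -1, t = 1 − 1·(-1) = 2  (check: 606·(-1) + 388·2 = 170)
  q = 1: r = 48, s = 1 − 1·(-1) = 2, t = -1 − 1·2 = -3  (check: 606·2 + 388·(-3) = 48)
  q = 3: r = 26, s = -1 − 3·2 = -7, t = 2 − 3·(-3) = 11  (check: 606·(-7) + 388·11 = 26)
  q = 1: r = 22, s = 2 − 1·(-7) = 9, t = -3 − 1·11 = -14  (check: 606·9 + 388·(-14) = 22)
  q = 1: r = 4, s = -7 − 1·9 = -16, t = 11 − 1·(-14) = 25  (check: 606·(-16) + 388·25 = 4)
  q = 5: r = 2, s = 9 − 5·(-16) = 89, t = -14 − 5·25 = -139  (check: 606·89 + 388·(-139) = 2)
The row with r = 2 (the gcd) gives the Bezout coefficients s = 89, t = -139.
Result: 606 · (89) + 388 · (-139) = 2.

gcd(606, 388) = 2; s = 89, t = -139 (check: 606·89 + 388·(-139) = 2).


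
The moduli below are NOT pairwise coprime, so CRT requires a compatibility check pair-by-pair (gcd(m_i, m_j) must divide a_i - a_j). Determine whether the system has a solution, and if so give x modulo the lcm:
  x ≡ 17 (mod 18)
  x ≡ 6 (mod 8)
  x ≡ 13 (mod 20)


Moduli 18, 8, 20 are not pairwise coprime, so CRT works modulo lcm(m_i) when all pairwise compatibility conditions hold.
Pairwise compatibility: gcd(m_i, m_j) must divide a_i - a_j for every pair.
Merge one congruence at a time:
  Start: x ≡ 17 (mod 18).
  Combine with x ≡ 6 (mod 8): gcd(18, 8) = 2, and 6 - 17 = -11 is NOT divisible by 2.
    ⇒ system is inconsistent (no integer solution).

No solution (the system is inconsistent).


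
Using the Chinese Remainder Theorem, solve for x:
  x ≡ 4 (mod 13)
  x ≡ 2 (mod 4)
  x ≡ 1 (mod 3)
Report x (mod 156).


Moduli 13, 4, 3 are pairwise coprime; by CRT there is a unique solution modulo M = 13 · 4 · 3 = 156.
Solve pairwise, accumulating the modulus:
  Start with x ≡ 4 (mod 13).
  Combine with x ≡ 2 (mod 4): since gcd(13, 4) = 1, we get a unique residue mod 52.
    Write x = 4 + 13·t and substitute into x ≡ 2 (mod 4): 13·t ≡ 2 − 4 = -2 (mod 4).
    Reduce coefficients mod 4: 1·t ≡ 2 (mod 4).
    So t ≡ 2 (mod 4).
    Then x = 4 + 13·2 = 30, valid modulo lcm(13, 4) = 52: x ≡ 30 (mod 52).
  Combine with x ≡ 1 (mod 3): since gcd(52, 3) = 1, we get a unique residue mod 156.
    Write x = 30 + 52·t and substitute into x ≡ 1 (mod 3): 52·t ≡ 1 − 30 = -29 (mod 3).
    Reduce coefficients mod 3: 1·t ≡ 1 (mod 3).
    So t ≡ 1 (mod 3).
    Then x = 30 + 52·1 = 82, valid modulo lcm(52, 3) = 156: x ≡ 82 (mod 156).
Verify: 82 mod 13 = 4 ✓, 82 mod 4 = 2 ✓, 82 mod 3 = 1 ✓.

x ≡ 82 (mod 156).


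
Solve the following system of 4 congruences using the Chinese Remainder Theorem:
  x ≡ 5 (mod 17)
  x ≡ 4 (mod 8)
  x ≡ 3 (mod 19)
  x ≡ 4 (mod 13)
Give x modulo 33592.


Product of moduli M = 17 · 8 · 19 · 13 = 33592.
Merge one congruence at a time:
  Start: x ≡ 5 (mod 17).
  Combine with x ≡ 4 (mod 8); new modulus lcm = 136.
    Write x = 5 + 17·t and substitute into x ≡ 4 (mod 8): 17·t ≡ 4 − 5 = -1 (mod 8).
    Reduce coefficients mod 8: 1·t ≡ 7 (mod 8).
    So t ≡ 7 (mod 8).
    Then x = 5 + 17·7 = 124, valid modulo lcm(17, 8) = 136: x ≡ 124 (mod 136).
  Combine with x ≡ 3 (mod 19); new modulus lcm = 2584.
    Write x = 124 + 136·t and substitute into x ≡ 3 (mod 19): 136·t ≡ 3 − 124 = -121 (mod 19).
    Reduce coefficients mod 19: 3·t ≡ 12 (mod 19).
    The inverse of 3 mod 19 is 13 (since 3·13 = 39 = 2·19 + 1), so t ≡ 13·12 = 156 ≡ 4 (mod 19).
    Then x = 124 + 136·4 = 668, valid modulo lcm(136, 19) = 2584: x ≡ 668 (mod 2584).
  Combine with x ≡ 4 (mod 13); new modulus lcm = 33592.
    Write x = 668 + 2584·t and substitute into x ≡ 4 (mod 13): 2584·t ≡ 4 − 668 = -664 (mod 13).
    Reduce coefficients mod 13: 10·t ≡ 12 (mod 13).
    The inverse of 10 mod 13 is 4 (since 10·4 = 40 = 3·13 + 1), so t ≡ 4·12 = 48 ≡ 9 (mod 13).
    Then x = 668 + 2584·9 = 23924, valid modulo lcm(2584, 13) = 33592: x ≡ 23924 (mod 33592).
Verify against each original: 23924 mod 17 = 5, 23924 mod 8 = 4, 23924 mod 19 = 3, 23924 mod 13 = 4.

x ≡ 23924 (mod 33592).


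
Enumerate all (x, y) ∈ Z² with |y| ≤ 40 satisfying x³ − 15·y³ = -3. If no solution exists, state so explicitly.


The equation is x³ - 15y³ = -3. For fixed y, x³ = 15·y³ − 3, so a solution requires the RHS to be a perfect cube.
Strategy: iterate y from -40 to 40, compute RHS = 15·y³ − 3, and check whether it is a (positive or negative) perfect cube.
Check small values of y:
  y = 0: RHS = -3 is not a perfect cube.
  y = 1: RHS = 12 is not a perfect cube.
  y = -1: RHS = -18 is not a perfect cube.
  y = 2: RHS = 117 is not a perfect cube.
  y = -2: RHS = -123 is not a perfect cube.
  y = 3: RHS = 402 is not a perfect cube.
  y = -3: RHS = -408 is not a perfect cube.
Continuing the search up to |y| = 40 finds no solutions either.
No (x, y) in the scanned range satisfies the equation.

No integer solutions with |y| ≤ 40.


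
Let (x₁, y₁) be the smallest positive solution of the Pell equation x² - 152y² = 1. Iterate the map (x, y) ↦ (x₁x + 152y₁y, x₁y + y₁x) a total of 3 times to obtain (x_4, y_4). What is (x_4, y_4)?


Step 1: Find the fundamental solution (x₁, y₁) of x² - 152y² = 1.
  Expand √152 as a continued fraction. a₀ = ⌊√152⌋ = 12; iterate m_{k+1} = d_k·a_k − m_k, d_{k+1} = (152 − m_{k+1}²)/d_k, a_{k+1} = ⌊(a₀ + m_{k+1})/d_{k+1}⌋ (starting m₀ = 0, d₀ = 1), with convergents p_k = a_k·p_{k-1} + p_{k-2}, q_k = a_k·q_{k-1} + q_{k-2} (p₋₁ = 1, q₋₁ = 0):
  k = 0: a₀ = 12; p₀/q₀ = 12/1; p₀² − 152·q₀² = 144 − 152 = -8.
  k = 1: m = 12, d = 8, a = ⌊(12 + 12)/8⌋ = 3; p/q = (3·12 + 1)/(3·1 + 0) = 37/3; p² − 152·q² = 1369 − 1368 = 1.
  The first convergent with p² − 152·q² = 1 gives the fundamental solution (x₁, y₁) = (37, 3).
Step 2: Apply the recurrence (x_{n+1}, y_{n+1}) = (x₁x_n + 152y₁y_n, x₁y_n + y₁x_n) repeatedly.
  From (x_1, y_1) = (37, 3): x_2 = 37·37 + 152·3·3 = 2737; y_2 = 37·3 + 3·37 = 222.
  From (x_2, y_2) = (2737, 222): x_3 = 37·2737 + 152·3·222 = 202501; y_3 = 37·222 + 3·2737 = 16425.
  From (x_3, y_3) = (202501, 16425): x_4 = 37·202501 + 152·3·16425 = 14982337; y_4 = 37·16425 + 3·202501 = 1215228.
Step 3: Verify x_4² - 152·y_4² = 224470421981569 - 224470421981568 = 1 (should be 1). ✓

(x_1, y_1) = (37, 3); (x_4, y_4) = (14982337, 1215228).


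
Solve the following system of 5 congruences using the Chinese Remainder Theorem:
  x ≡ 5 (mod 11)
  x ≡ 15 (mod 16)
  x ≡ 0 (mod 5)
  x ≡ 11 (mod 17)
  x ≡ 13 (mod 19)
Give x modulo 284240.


Product of moduli M = 11 · 16 · 5 · 17 · 19 = 284240.
Merge one congruence at a time:
  Start: x ≡ 5 (mod 11).
  Combine with x ≡ 15 (mod 16); new modulus lcm = 176.
    Write x = 5 + 11·t and substitute into x ≡ 15 (mod 16): 11·t ≡ 15 − 5 = 10 (mod 16).
    The inverse of 11 mod 16 is 3 (since 11·3 = 33 = 2·16 + 1), so t ≡ 3·10 = 30 ≡ 14 (mod 16).
    Then x = 5 + 11·14 = 159, valid modulo lcm(11, 16) = 176: x ≡ 159 (mod 176).
  Combine with x ≡ 0 (mod 5); new modulus lcm = 880.
    Write x = 159 + 176·t and substitute into x ≡ 0 (mod 5): 176·t ≡ 0 − 159 = -159 (mod 5).
    Reduce coefficients mod 5: 1·t ≡ 1 (mod 5).
    So t ≡ 1 (mod 5).
    Then x = 159 + 176·1 = 335, valid modulo lcm(176, 5) = 880: x ≡ 335 (mod 880).
  Combine with x ≡ 11 (mod 17); new modulus lcm = 14960.
    Write x = 335 + 880·t and substitute into x ≡ 11 (mod 17): 880·t ≡ 11 − 335 = -324 (mod 17).
    Reduce coefficients mod 17: 13·t ≡ 16 (mod 17).
    The inverse of 13 mod 17 is 4 (since 13·4 = 52 = 3·17 + 1), so t ≡ 4·16 = 64 ≡ 13 (mod 17).
    Then x = 335 + 880·13 = 11775, valid modulo lcm(880, 17) = 14960: x ≡ 11775 (mod 14960).
  Combine with x ≡ 13 (mod 19); new modulus lcm = 284240.
    Write x = 11775 + 14960·t and substitute into x ≡ 13 (mod 19): 14960·t ≡ 13 − 11775 = -11762 (mod 19).
    Reduce coefficients mod 19: 7·t ≡ 18 (mod 19).
    The inverse of 7 mod 19 is 11 (since 7·11 = 77 = 4·19 + 1), so t ≡ 11·18 = 198 ≡ 8 (mod 19).
    Then x = 11775 + 14960·8 = 131455, valid modulo lcm(14960, 19) = 284240: x ≡ 131455 (mod 284240).
Verify against each original: 131455 mod 11 = 5, 131455 mod 16 = 15, 131455 mod 5 = 0, 131455 mod 17 = 11, 131455 mod 19 = 13.

x ≡ 131455 (mod 284240).


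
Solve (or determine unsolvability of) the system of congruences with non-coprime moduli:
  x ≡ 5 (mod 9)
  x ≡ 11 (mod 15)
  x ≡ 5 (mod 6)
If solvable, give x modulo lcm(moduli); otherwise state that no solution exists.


Moduli 9, 15, 6 are not pairwise coprime, so CRT works modulo lcm(m_i) when all pairwise compatibility conditions hold.
Pairwise compatibility: gcd(m_i, m_j) must divide a_i - a_j for every pair.
Merge one congruence at a time:
  Start: x ≡ 5 (mod 9).
  Combine with x ≡ 11 (mod 15): gcd(9, 15) = 3; 11 - 5 = 6, which IS divisible by 3, so compatible.
    Write x = 5 + 9·t and substitute into x ≡ 11 (mod 15): 9·t ≡ 11 − 5 = 6 (mod 15).
    Divide the congruence (and modulus) by g = 3: 3·t ≡ 2 (mod 5).
    The inverse of 3 mod 5 is 2 (since 3·2 = 6 = 1·5 + 1), so t ≡ 2·2 = 4 ≡ 4 (mod 5).
    Then x = 5 + 9·4 = 41, valid modulo lcm(9, 15) = 45: x ≡ 41 (mod 45).
  Combine with x ≡ 5 (mod 6): gcd(45, 6) = 3; 5 - 41 = -36, which IS divisible by 3, so compatible.
    Write x = 41 + 45·t and substitute into x ≡ 5 (mod 6): 45·t ≡ 5 − 41 = -36 (mod 6).
    Divide the congruence (and modulus) by g = 3: 15·t ≡ -12 (mod 2).
    Reduce coefficients mod 2: 1·t ≡ 0 (mod 2).
    So t ≡ 0 (mod 2).
    Then x = 41 + 45·0 = 41, valid modulo lcm(45, 6) = 90: x ≡ 41 (mod 90).
Verify: 41 mod 9 = 5, 41 mod 15 = 11, 41 mod 6 = 5.

x ≡ 41 (mod 90).


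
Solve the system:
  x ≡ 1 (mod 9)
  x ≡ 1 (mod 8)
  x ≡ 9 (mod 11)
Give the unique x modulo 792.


Moduli 9, 8, 11 are pairwise coprime; by CRT there is a unique solution modulo M = 9 · 8 · 11 = 792.
Solve pairwise, accumulating the modulus:
  Start with x ≡ 1 (mod 9).
  Combine with x ≡ 1 (mod 8): since gcd(9, 8) = 1, we get a unique residue mod 72.
    Write x = 1 + 9·t and substitute into x ≡ 1 (mod 8): 9·t ≡ 1 − 1 = 0 (mod 8).
    Reduce coefficients mod 8: 1·t ≡ 0 (mod 8).
    So t ≡ 0 (mod 8).
    Then x = 1 + 9·0 = 1, valid modulo lcm(9, 8) = 72: x ≡ 1 (mod 72).
  Combine with x ≡ 9 (mod 11): since gcd(72, 11) = 1, we get a unique residue mod 792.
    Write x = 1 + 72·t and substitute into x ≡ 9 (mod 11): 72·t ≡ 9 − 1 = 8 (mod 11).
    Reduce coefficients mod 11: 6·t ≡ 8 (mod 11).
    The inverse of 6 mod 11 is 2 (since 6·2 = 12 = 1·11 + 1), so t ≡ 2·8 = 16 ≡ 5 (mod 11).
    Then x = 1 + 72·5 = 361, valid modulo lcm(72, 11) = 792: x ≡ 361 (mod 792).
Verify: 361 mod 9 = 1 ✓, 361 mod 8 = 1 ✓, 361 mod 11 = 9 ✓.

x ≡ 361 (mod 792).


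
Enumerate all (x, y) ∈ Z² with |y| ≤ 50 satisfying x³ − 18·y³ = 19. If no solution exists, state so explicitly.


The equation is x³ - 18y³ = 19. For fixed y, x³ = 18·y³ + 19, so a solution requires the RHS to be a perfect cube.
Strategy: iterate y from -50 to 50, compute RHS = 18·y³ + 19, and check whether it is a (positive or negative) perfect cube.
Check small values of y:
  y = 0: RHS = 19 is not a perfect cube.
  y = 1: RHS = 37 is not a perfect cube.
  y = -1: RHS = 1 = (1)³ ⇒ x = 1 works.
  y = 2: RHS = 163 is not a perfect cube.
  y = -2: RHS = -125 = (-5)³ ⇒ x = -5 works.
  y = 3: RHS = 505 is not a perfect cube.
  y = -3: RHS = -467 is not a perfect cube.
Continuing the search up to |y| = 50 finds no further solutions beyond those listed.
Collected solutions: (1, -1), (-5, -2).

Solutions (with |y| ≤ 50): (1, -1), (-5, -2).


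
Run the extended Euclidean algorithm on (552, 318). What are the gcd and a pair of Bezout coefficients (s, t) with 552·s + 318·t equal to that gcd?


Euclidean algorithm on (552, 318) — divide until remainder is 0:
  552 = 1 · 318 + 234
  318 = 1 · 234 + 84
  234 = 2 · 84 + 66
  84 = 1 · 66 + 18
  66 = 3 · 18 + 12
  18 = 1 · 12 + 6
  12 = 2 · 6 + 0
gcd(552, 318) = 6.
Track Bezout coefficients alongside the remainders: start with r₀ = 552 = a·1 + b·0 (s = 1, t = 0) and r₁ = 318 = a·0 + b·1 (s = 0, t = 1); each new remainder r_{k+1} = r_{k-1} − q_k·r_k inherits s_{k+1} = s_{k-1} − q_k·s_k, t_{k+1} = t_{k-1} − q_k·t_k, so r_k = a·s_k + b·t_k at every step:
  q = 1: r = 234, s = 1 − 1·0 = 1, t = 0 − 1·1 = -1  (check: 552·1 + 318·(-1) = 234)
  q = 1: r = 84, s = 0 − 1·1 = -1, t = 1 − 1·(-1) = 2  (check: 552·(-1) + 318·2 = 84)
  q = 2: r = 66, s = 1 − 2·(-1) = 3, t = -1 − 2·2 = -5  (check: 552·3 + 318·(-5) = 66)
  q = 1: r = 18, s = -1 − 1·3 = -4, t = 2 − 1·(-5) = 7  (check: 552·(-4) + 318·7 = 18)
  q = 3: r = 12, s = 3 − 3·(-4) = 15, t = -5 − 3·7 = -26  (check: 552·15 + 318·(-26) = 12)
  q = 1: r = 6, s = -4 − 1·15 = -19, t = 7 − 1·(-26) = 33  (check: 552·(-19) + 318·33 = 6)
The row with r = 6 (the gcd) gives the Bezout coefficients s = -19, t = 33.
Result: 552 · (-19) + 318 · (33) = 6.

gcd(552, 318) = 6; s = -19, t = 33 (check: 552·(-19) + 318·33 = 6).


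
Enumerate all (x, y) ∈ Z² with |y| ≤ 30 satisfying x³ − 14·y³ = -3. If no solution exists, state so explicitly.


The equation is x³ - 14y³ = -3. For fixed y, x³ = 14·y³ − 3, so a solution requires the RHS to be a perfect cube.
Strategy: iterate y from -30 to 30, compute RHS = 14·y³ − 3, and check whether it is a (positive or negative) perfect cube.
Check small values of y:
  y = 0: RHS = -3 is not a perfect cube.
  y = 1: RHS = 11 is not a perfect cube.
  y = -1: RHS = -17 is not a perfect cube.
  y = 2: RHS = 109 is not a perfect cube.
  y = -2: RHS = -115 is not a perfect cube.
  y = 3: RHS = 375 is not a perfect cube.
  y = -3: RHS = -381 is not a perfect cube.
Continuing the search up to |y| = 30 finds no solutions either.
No (x, y) in the scanned range satisfies the equation.

No integer solutions with |y| ≤ 30.


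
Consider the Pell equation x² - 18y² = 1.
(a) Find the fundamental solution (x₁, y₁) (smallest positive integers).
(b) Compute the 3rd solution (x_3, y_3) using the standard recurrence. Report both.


Step 1: Find the fundamental solution (x₁, y₁) of x² - 18y² = 1.
  Expand √18 as a continued fraction. a₀ = ⌊√18⌋ = 4; iterate m_{k+1} = d_k·a_k − m_k, d_{k+1} = (18 − m_{k+1}²)/d_k, a_{k+1} = ⌊(a₀ + m_{k+1})/d_{k+1}⌋ (starting m₀ = 0, d₀ = 1), with convergents p_k = a_k·p_{k-1} + p_{k-2}, q_k = a_k·q_{k-1} + q_{k-2} (p₋₁ = 1, q₋₁ = 0):
  k = 0: a₀ = 4; p₀/q₀ = 4/1; p₀² − 18·q₀² = 16 − 18 = -2.
  k = 1: m = 4, d = 2, a = ⌊(4 + 4)/2⌋ = 4; p/q = (4·4 + 1)/(4·1 + 0) = 17/4; p² − 18·q² = 289 − 288 = 1.
  The first convergent with p² − 18·q² = 1 gives the fundamental solution (x₁, y₁) = (17, 4).
Step 2: Apply the recurrence (x_{n+1}, y_{n+1}) = (x₁x_n + 18y₁y_n, x₁y_n + y₁x_n) repeatedly.
  From (x_1, y_1) = (17, 4): x_2 = 17·17 + 18·4·4 = 577; y_2 = 17·4 + 4·17 = 136.
  From (x_2, y_2) = (577, 136): x_3 = 17·577 + 18·4·136 = 19601; y_3 = 17·136 + 4·577 = 4620.
Step 3: Verify x_3² - 18·y_3² = 384199201 - 384199200 = 1 (should be 1). ✓

(x_1, y_1) = (17, 4); (x_3, y_3) = (19601, 4620).
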